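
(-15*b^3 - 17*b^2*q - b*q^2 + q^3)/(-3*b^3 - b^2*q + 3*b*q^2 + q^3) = (-5*b + q)/(-b + q)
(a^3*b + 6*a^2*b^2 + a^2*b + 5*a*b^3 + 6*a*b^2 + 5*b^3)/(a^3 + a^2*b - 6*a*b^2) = b*(a^3 + 6*a^2*b + a^2 + 5*a*b^2 + 6*a*b + 5*b^2)/(a*(a^2 + a*b - 6*b^2))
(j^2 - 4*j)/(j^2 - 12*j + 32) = j/(j - 8)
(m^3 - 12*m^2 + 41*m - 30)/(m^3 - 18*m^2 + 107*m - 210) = (m - 1)/(m - 7)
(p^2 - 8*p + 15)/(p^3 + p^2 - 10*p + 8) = (p^2 - 8*p + 15)/(p^3 + p^2 - 10*p + 8)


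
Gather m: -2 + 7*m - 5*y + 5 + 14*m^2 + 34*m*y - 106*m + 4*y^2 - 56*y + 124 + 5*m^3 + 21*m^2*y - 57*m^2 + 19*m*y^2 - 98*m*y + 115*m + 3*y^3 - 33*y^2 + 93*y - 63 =5*m^3 + m^2*(21*y - 43) + m*(19*y^2 - 64*y + 16) + 3*y^3 - 29*y^2 + 32*y + 64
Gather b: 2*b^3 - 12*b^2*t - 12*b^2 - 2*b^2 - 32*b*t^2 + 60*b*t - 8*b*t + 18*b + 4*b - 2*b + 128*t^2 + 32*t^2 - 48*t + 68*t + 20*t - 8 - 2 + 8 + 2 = 2*b^3 + b^2*(-12*t - 14) + b*(-32*t^2 + 52*t + 20) + 160*t^2 + 40*t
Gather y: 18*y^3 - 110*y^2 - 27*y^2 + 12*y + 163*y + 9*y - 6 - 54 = 18*y^3 - 137*y^2 + 184*y - 60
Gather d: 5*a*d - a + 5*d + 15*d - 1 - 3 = -a + d*(5*a + 20) - 4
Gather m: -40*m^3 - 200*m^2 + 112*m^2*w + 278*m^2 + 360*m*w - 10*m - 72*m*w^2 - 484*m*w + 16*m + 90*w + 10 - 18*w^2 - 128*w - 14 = -40*m^3 + m^2*(112*w + 78) + m*(-72*w^2 - 124*w + 6) - 18*w^2 - 38*w - 4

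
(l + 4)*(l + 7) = l^2 + 11*l + 28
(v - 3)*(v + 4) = v^2 + v - 12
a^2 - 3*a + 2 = (a - 2)*(a - 1)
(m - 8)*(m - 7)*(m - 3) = m^3 - 18*m^2 + 101*m - 168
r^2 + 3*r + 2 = (r + 1)*(r + 2)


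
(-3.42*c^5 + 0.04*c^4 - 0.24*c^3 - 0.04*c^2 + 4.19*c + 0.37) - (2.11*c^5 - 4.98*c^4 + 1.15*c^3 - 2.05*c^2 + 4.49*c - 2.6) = -5.53*c^5 + 5.02*c^4 - 1.39*c^3 + 2.01*c^2 - 0.3*c + 2.97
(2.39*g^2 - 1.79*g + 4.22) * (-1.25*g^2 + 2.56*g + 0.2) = -2.9875*g^4 + 8.3559*g^3 - 9.3794*g^2 + 10.4452*g + 0.844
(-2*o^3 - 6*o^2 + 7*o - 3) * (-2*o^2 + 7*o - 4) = 4*o^5 - 2*o^4 - 48*o^3 + 79*o^2 - 49*o + 12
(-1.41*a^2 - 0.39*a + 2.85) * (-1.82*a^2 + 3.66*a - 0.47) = 2.5662*a^4 - 4.4508*a^3 - 5.9517*a^2 + 10.6143*a - 1.3395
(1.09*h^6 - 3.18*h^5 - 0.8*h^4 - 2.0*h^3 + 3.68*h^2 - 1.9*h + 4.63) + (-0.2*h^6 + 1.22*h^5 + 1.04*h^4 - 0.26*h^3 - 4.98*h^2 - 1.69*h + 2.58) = 0.89*h^6 - 1.96*h^5 + 0.24*h^4 - 2.26*h^3 - 1.3*h^2 - 3.59*h + 7.21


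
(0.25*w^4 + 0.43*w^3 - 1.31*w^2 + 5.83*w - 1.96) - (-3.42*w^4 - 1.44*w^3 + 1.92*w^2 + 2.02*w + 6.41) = 3.67*w^4 + 1.87*w^3 - 3.23*w^2 + 3.81*w - 8.37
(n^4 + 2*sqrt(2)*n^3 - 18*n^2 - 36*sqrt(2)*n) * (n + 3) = n^5 + 2*sqrt(2)*n^4 + 3*n^4 - 18*n^3 + 6*sqrt(2)*n^3 - 54*n^2 - 36*sqrt(2)*n^2 - 108*sqrt(2)*n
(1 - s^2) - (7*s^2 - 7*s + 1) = -8*s^2 + 7*s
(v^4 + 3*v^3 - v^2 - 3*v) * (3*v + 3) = 3*v^5 + 12*v^4 + 6*v^3 - 12*v^2 - 9*v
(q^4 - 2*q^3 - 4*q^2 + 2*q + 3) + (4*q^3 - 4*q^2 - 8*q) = q^4 + 2*q^3 - 8*q^2 - 6*q + 3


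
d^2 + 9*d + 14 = (d + 2)*(d + 7)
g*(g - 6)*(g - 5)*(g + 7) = g^4 - 4*g^3 - 47*g^2 + 210*g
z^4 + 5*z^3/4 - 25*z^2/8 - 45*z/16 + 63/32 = (z - 3/2)*(z - 1/2)*(z + 3/2)*(z + 7/4)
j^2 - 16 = (j - 4)*(j + 4)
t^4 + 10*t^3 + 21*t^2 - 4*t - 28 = (t - 1)*(t + 2)^2*(t + 7)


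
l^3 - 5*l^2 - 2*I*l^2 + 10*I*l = l*(l - 5)*(l - 2*I)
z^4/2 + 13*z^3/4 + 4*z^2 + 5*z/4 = z*(z/2 + 1/2)*(z + 1/2)*(z + 5)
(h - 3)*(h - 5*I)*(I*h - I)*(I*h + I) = -h^4 + 3*h^3 + 5*I*h^3 + h^2 - 15*I*h^2 - 3*h - 5*I*h + 15*I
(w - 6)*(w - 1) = w^2 - 7*w + 6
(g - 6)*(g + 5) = g^2 - g - 30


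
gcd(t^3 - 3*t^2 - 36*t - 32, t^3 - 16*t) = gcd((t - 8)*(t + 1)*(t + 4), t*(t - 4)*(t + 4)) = t + 4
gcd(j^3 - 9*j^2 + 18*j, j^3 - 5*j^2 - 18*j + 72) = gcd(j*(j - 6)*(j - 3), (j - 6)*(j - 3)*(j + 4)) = j^2 - 9*j + 18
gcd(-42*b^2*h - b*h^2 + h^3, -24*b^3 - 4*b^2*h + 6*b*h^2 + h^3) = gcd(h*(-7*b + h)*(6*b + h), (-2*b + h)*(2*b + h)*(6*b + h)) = 6*b + h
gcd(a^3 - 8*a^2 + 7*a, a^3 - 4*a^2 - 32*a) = a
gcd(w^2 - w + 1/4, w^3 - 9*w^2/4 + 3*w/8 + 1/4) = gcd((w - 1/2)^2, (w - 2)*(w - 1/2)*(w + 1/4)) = w - 1/2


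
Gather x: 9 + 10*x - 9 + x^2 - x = x^2 + 9*x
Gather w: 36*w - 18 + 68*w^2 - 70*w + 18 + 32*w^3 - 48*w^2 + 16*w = 32*w^3 + 20*w^2 - 18*w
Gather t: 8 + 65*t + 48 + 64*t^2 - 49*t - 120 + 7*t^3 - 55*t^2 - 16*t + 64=7*t^3 + 9*t^2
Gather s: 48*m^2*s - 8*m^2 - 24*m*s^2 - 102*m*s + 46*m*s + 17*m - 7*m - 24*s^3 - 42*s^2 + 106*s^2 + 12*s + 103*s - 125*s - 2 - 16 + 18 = -8*m^2 + 10*m - 24*s^3 + s^2*(64 - 24*m) + s*(48*m^2 - 56*m - 10)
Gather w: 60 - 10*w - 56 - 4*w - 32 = -14*w - 28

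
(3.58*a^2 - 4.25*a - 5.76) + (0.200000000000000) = 3.58*a^2 - 4.25*a - 5.56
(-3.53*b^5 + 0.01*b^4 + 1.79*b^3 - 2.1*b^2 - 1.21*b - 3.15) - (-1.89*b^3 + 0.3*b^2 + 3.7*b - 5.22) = -3.53*b^5 + 0.01*b^4 + 3.68*b^3 - 2.4*b^2 - 4.91*b + 2.07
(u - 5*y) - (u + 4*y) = -9*y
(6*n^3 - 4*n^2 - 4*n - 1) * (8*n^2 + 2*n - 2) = 48*n^5 - 20*n^4 - 52*n^3 - 8*n^2 + 6*n + 2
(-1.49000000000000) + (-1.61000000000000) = -3.10000000000000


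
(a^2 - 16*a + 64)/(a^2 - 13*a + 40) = (a - 8)/(a - 5)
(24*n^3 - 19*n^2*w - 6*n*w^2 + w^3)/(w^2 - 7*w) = (24*n^3 - 19*n^2*w - 6*n*w^2 + w^3)/(w*(w - 7))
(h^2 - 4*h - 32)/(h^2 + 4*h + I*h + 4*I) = (h - 8)/(h + I)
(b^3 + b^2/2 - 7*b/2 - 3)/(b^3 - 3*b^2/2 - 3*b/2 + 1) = (2*b + 3)/(2*b - 1)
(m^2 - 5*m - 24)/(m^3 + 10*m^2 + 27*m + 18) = (m - 8)/(m^2 + 7*m + 6)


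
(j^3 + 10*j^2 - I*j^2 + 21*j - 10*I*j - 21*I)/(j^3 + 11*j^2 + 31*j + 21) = (j - I)/(j + 1)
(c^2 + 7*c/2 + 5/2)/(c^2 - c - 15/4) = 2*(2*c^2 + 7*c + 5)/(4*c^2 - 4*c - 15)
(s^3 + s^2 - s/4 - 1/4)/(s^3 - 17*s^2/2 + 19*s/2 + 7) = (2*s^2 + s - 1)/(2*(s^2 - 9*s + 14))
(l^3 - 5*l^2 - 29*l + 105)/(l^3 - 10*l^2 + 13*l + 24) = (l^2 - 2*l - 35)/(l^2 - 7*l - 8)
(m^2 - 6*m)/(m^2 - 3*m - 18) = m/(m + 3)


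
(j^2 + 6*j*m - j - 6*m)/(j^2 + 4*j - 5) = (j + 6*m)/(j + 5)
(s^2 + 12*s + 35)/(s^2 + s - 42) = (s + 5)/(s - 6)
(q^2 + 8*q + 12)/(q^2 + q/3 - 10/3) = 3*(q + 6)/(3*q - 5)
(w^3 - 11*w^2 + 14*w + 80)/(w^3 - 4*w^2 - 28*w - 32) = (w - 5)/(w + 2)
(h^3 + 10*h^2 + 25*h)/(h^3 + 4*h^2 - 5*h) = (h + 5)/(h - 1)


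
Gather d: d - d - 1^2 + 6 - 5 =0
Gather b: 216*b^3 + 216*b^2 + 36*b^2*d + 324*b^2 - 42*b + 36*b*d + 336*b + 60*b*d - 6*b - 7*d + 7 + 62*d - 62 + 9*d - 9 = 216*b^3 + b^2*(36*d + 540) + b*(96*d + 288) + 64*d - 64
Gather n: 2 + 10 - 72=-60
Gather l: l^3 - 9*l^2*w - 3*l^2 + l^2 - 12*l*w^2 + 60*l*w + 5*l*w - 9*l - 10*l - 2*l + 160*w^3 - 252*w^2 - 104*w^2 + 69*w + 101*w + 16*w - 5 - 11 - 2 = l^3 + l^2*(-9*w - 2) + l*(-12*w^2 + 65*w - 21) + 160*w^3 - 356*w^2 + 186*w - 18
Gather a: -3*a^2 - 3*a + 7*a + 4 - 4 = -3*a^2 + 4*a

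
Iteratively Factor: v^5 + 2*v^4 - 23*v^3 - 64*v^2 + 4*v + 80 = (v + 2)*(v^4 - 23*v^2 - 18*v + 40) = (v - 1)*(v + 2)*(v^3 + v^2 - 22*v - 40) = (v - 1)*(v + 2)^2*(v^2 - v - 20) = (v - 1)*(v + 2)^2*(v + 4)*(v - 5)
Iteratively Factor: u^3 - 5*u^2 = (u)*(u^2 - 5*u) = u*(u - 5)*(u)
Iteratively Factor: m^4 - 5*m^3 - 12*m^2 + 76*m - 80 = (m + 4)*(m^3 - 9*m^2 + 24*m - 20) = (m - 5)*(m + 4)*(m^2 - 4*m + 4) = (m - 5)*(m - 2)*(m + 4)*(m - 2)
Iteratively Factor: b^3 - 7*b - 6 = (b - 3)*(b^2 + 3*b + 2) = (b - 3)*(b + 2)*(b + 1)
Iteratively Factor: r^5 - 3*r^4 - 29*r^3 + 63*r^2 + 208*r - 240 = (r - 5)*(r^4 + 2*r^3 - 19*r^2 - 32*r + 48) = (r - 5)*(r + 3)*(r^3 - r^2 - 16*r + 16) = (r - 5)*(r - 1)*(r + 3)*(r^2 - 16) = (r - 5)*(r - 4)*(r - 1)*(r + 3)*(r + 4)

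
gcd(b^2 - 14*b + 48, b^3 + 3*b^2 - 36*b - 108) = b - 6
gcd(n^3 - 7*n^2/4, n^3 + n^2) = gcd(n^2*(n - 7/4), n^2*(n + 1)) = n^2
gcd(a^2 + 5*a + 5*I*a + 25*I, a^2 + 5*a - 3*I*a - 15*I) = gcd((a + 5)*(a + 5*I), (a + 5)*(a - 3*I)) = a + 5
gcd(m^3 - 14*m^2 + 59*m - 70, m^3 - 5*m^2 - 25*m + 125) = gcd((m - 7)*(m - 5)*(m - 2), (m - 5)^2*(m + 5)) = m - 5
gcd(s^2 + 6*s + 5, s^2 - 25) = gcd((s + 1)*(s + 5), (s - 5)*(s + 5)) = s + 5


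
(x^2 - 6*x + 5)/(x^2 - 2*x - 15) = (x - 1)/(x + 3)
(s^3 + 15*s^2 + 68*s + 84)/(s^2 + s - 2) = (s^2 + 13*s + 42)/(s - 1)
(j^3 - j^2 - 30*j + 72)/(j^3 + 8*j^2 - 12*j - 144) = (j - 3)/(j + 6)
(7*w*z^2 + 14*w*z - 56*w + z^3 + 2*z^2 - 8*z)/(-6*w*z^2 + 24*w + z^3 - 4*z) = (7*w*z + 28*w + z^2 + 4*z)/(-6*w*z - 12*w + z^2 + 2*z)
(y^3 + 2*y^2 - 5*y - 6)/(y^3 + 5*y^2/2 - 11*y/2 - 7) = 2*(y + 3)/(2*y + 7)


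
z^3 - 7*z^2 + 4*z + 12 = (z - 6)*(z - 2)*(z + 1)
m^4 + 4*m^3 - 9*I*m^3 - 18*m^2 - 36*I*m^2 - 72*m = m*(m + 4)*(m - 6*I)*(m - 3*I)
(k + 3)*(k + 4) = k^2 + 7*k + 12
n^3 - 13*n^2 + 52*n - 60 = (n - 6)*(n - 5)*(n - 2)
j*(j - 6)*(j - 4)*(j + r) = j^4 + j^3*r - 10*j^3 - 10*j^2*r + 24*j^2 + 24*j*r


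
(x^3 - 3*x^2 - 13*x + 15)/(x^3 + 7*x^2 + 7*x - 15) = (x - 5)/(x + 5)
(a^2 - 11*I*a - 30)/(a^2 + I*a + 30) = (a - 6*I)/(a + 6*I)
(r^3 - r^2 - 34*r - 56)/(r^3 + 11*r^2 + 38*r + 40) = (r - 7)/(r + 5)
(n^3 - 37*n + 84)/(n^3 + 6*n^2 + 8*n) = (n^3 - 37*n + 84)/(n*(n^2 + 6*n + 8))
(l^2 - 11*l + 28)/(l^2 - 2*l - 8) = (l - 7)/(l + 2)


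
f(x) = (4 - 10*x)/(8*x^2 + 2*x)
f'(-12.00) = 0.01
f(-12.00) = 0.11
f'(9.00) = 0.01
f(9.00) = -0.13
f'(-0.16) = 323.11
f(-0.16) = -48.61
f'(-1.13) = 2.63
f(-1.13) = 1.92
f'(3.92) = 0.06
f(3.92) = -0.27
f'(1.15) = 0.15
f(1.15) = -0.58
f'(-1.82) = 0.71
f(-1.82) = 0.97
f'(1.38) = 0.17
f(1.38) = -0.54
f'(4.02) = 0.05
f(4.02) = -0.26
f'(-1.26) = 1.93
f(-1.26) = 1.63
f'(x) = (4 - 10*x)*(-16*x - 2)/(8*x^2 + 2*x)^2 - 10/(8*x^2 + 2*x)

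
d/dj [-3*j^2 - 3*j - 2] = -6*j - 3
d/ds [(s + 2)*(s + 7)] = 2*s + 9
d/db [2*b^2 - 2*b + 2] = 4*b - 2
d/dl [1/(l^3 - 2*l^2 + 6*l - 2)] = (-3*l^2 + 4*l - 6)/(l^3 - 2*l^2 + 6*l - 2)^2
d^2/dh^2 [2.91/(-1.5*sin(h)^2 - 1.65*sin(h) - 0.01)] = (26.19*sin(h)^4 + 21.60675*sin(h)^3 - 31.537125*sin(h)^2 - 43.261515*sin(h) - 15.75765)/(1.5*sin(h)^2 + 1.65*sin(h) + 0.01)^3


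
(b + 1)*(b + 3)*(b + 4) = b^3 + 8*b^2 + 19*b + 12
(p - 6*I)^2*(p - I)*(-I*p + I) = -I*p^4 - 13*p^3 + I*p^3 + 13*p^2 + 48*I*p^2 + 36*p - 48*I*p - 36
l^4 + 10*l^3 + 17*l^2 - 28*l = l*(l - 1)*(l + 4)*(l + 7)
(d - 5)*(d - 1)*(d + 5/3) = d^3 - 13*d^2/3 - 5*d + 25/3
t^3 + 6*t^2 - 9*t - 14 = (t - 2)*(t + 1)*(t + 7)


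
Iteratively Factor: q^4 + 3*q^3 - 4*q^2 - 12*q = (q + 3)*(q^3 - 4*q) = (q + 2)*(q + 3)*(q^2 - 2*q) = q*(q + 2)*(q + 3)*(q - 2)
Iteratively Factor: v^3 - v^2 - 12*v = (v)*(v^2 - v - 12) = v*(v + 3)*(v - 4)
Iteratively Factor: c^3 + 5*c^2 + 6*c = (c)*(c^2 + 5*c + 6) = c*(c + 3)*(c + 2)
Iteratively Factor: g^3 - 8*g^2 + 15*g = (g)*(g^2 - 8*g + 15) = g*(g - 3)*(g - 5)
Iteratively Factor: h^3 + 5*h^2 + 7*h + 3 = (h + 3)*(h^2 + 2*h + 1) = (h + 1)*(h + 3)*(h + 1)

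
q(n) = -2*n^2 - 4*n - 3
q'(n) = -4*n - 4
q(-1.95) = -2.80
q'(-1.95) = 3.80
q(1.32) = -11.76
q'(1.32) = -9.28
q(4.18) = -54.66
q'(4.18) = -20.72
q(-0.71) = -1.17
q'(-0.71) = -1.16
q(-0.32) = -1.92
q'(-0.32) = -2.72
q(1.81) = -16.79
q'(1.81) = -11.24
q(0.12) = -3.51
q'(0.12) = -4.48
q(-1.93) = -2.73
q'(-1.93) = 3.72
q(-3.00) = -9.00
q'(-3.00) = 8.00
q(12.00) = -339.00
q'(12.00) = -52.00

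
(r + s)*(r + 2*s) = r^2 + 3*r*s + 2*s^2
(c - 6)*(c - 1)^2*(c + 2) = c^4 - 6*c^3 - 3*c^2 + 20*c - 12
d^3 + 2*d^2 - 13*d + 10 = (d - 2)*(d - 1)*(d + 5)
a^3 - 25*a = a*(a - 5)*(a + 5)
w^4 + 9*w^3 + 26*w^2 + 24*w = w*(w + 2)*(w + 3)*(w + 4)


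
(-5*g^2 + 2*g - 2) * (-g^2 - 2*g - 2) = 5*g^4 + 8*g^3 + 8*g^2 + 4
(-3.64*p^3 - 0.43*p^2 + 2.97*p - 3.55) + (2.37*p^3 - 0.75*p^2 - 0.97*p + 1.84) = -1.27*p^3 - 1.18*p^2 + 2.0*p - 1.71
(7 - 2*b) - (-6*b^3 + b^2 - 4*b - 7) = 6*b^3 - b^2 + 2*b + 14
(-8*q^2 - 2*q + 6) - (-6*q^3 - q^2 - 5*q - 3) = 6*q^3 - 7*q^2 + 3*q + 9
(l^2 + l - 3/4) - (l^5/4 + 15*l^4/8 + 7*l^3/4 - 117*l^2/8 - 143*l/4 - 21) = -l^5/4 - 15*l^4/8 - 7*l^3/4 + 125*l^2/8 + 147*l/4 + 81/4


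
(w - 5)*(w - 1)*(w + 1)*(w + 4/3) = w^4 - 11*w^3/3 - 23*w^2/3 + 11*w/3 + 20/3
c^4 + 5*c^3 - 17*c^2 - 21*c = c*(c - 3)*(c + 1)*(c + 7)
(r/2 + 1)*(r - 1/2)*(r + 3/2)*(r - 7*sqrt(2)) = r^4/2 - 7*sqrt(2)*r^3/2 + 3*r^3/2 - 21*sqrt(2)*r^2/2 + 5*r^2/8 - 35*sqrt(2)*r/8 - 3*r/4 + 21*sqrt(2)/4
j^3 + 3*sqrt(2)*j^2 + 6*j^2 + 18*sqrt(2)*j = j*(j + 6)*(j + 3*sqrt(2))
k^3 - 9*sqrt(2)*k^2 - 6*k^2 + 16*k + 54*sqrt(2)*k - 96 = (k - 6)*(k - 8*sqrt(2))*(k - sqrt(2))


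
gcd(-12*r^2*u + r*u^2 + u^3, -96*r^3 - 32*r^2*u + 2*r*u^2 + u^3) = 4*r + u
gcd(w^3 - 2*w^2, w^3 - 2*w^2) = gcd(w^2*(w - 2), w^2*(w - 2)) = w^3 - 2*w^2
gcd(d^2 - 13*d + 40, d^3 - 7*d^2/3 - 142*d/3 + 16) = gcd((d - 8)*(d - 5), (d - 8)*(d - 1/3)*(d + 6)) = d - 8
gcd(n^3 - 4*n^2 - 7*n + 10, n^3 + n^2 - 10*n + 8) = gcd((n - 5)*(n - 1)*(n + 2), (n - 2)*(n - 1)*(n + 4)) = n - 1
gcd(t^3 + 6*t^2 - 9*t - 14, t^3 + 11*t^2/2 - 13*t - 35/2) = t^2 + 8*t + 7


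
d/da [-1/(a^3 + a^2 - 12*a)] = (3*a^2 + 2*a - 12)/(a^2*(a^2 + a - 12)^2)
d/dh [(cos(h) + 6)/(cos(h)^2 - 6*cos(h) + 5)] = (cos(h)^2 + 12*cos(h) - 41)*sin(h)/(cos(h)^2 - 6*cos(h) + 5)^2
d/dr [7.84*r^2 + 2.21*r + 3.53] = 15.68*r + 2.21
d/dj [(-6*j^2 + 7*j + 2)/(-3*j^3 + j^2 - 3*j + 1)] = (-18*j^4 + 42*j^3 + 29*j^2 - 16*j + 13)/(9*j^6 - 6*j^5 + 19*j^4 - 12*j^3 + 11*j^2 - 6*j + 1)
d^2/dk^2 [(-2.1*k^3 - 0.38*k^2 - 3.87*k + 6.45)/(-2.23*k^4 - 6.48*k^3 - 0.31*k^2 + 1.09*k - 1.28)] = (20.88618*k^9 + 11.3382119999999*k^8 + 255.178008*k^7 + 347.677604*k^6 - 1848.864774*k^5 - 3446.178612*k^4 - 350.659622*k^3 + 86.88117*k^2 + 345.500154*k + 1.836262)/(11.089567*k^12 + 96.673176*k^11 + 285.540573*k^10 + 282.714153*k^9 - 35.715699*k^8 - 28.982454*k^7 + 161.392948*k^6 + 19.542225*k^5 - 41.810523*k^4 + 27.960395*k^3 + 6.086016*k^2 - 5.357568*k + 2.097152)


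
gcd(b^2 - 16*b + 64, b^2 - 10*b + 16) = b - 8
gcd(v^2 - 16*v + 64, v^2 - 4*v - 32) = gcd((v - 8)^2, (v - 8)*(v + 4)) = v - 8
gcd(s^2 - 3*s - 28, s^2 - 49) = s - 7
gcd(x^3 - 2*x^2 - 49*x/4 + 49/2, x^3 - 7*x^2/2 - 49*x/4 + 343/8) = x^2 - 49/4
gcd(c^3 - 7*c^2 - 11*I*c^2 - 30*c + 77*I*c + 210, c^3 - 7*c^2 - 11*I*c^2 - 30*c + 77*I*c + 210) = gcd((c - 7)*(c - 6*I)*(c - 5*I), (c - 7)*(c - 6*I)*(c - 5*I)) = c^3 + c^2*(-7 - 11*I) + c*(-30 + 77*I) + 210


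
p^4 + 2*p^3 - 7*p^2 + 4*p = p*(p - 1)^2*(p + 4)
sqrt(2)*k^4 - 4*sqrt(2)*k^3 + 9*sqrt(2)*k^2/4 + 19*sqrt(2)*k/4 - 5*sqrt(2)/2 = (k - 5/2)*(k - 2)*(k - 1/2)*(sqrt(2)*k + sqrt(2))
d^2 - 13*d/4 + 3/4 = (d - 3)*(d - 1/4)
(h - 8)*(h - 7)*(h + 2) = h^3 - 13*h^2 + 26*h + 112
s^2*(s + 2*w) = s^3 + 2*s^2*w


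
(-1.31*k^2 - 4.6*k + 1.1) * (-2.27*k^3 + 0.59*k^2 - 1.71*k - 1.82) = 2.9737*k^5 + 9.6691*k^4 - 2.9709*k^3 + 10.8992*k^2 + 6.491*k - 2.002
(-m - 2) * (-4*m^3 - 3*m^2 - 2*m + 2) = 4*m^4 + 11*m^3 + 8*m^2 + 2*m - 4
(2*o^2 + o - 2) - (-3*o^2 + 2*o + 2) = 5*o^2 - o - 4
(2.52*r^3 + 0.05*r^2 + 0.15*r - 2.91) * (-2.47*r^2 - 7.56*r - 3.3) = -6.2244*r^5 - 19.1747*r^4 - 9.0645*r^3 + 5.8887*r^2 + 21.5046*r + 9.603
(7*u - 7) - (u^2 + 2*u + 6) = -u^2 + 5*u - 13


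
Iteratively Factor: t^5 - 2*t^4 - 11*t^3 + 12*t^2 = (t)*(t^4 - 2*t^3 - 11*t^2 + 12*t) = t*(t - 4)*(t^3 + 2*t^2 - 3*t) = t*(t - 4)*(t - 1)*(t^2 + 3*t) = t*(t - 4)*(t - 1)*(t + 3)*(t)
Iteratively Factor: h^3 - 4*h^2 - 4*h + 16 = (h - 2)*(h^2 - 2*h - 8) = (h - 4)*(h - 2)*(h + 2)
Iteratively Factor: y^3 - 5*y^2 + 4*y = (y)*(y^2 - 5*y + 4) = y*(y - 4)*(y - 1)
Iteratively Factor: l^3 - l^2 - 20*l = (l)*(l^2 - l - 20) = l*(l + 4)*(l - 5)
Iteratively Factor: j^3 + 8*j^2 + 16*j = (j + 4)*(j^2 + 4*j) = (j + 4)^2*(j)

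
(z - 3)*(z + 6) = z^2 + 3*z - 18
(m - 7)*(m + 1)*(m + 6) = m^3 - 43*m - 42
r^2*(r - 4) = r^3 - 4*r^2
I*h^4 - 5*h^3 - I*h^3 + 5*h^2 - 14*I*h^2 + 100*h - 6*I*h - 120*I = (h - 5)*(h + 4)*(h + 6*I)*(I*h + 1)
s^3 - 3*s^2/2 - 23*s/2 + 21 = (s - 3)*(s - 2)*(s + 7/2)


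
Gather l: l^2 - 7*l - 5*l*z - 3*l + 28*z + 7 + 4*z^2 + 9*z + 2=l^2 + l*(-5*z - 10) + 4*z^2 + 37*z + 9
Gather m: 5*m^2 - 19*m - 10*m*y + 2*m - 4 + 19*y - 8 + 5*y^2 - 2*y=5*m^2 + m*(-10*y - 17) + 5*y^2 + 17*y - 12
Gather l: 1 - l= 1 - l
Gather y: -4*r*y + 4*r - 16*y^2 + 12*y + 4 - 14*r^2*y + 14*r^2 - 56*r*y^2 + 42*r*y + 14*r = 14*r^2 + 18*r + y^2*(-56*r - 16) + y*(-14*r^2 + 38*r + 12) + 4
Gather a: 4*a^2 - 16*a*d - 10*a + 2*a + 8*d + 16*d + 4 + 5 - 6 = 4*a^2 + a*(-16*d - 8) + 24*d + 3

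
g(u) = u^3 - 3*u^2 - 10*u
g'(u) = 3*u^2 - 6*u - 10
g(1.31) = -16.00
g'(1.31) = -12.71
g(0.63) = -7.24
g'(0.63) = -12.59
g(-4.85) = -136.15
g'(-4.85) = 89.67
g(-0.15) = 1.43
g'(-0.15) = -9.03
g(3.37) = -29.50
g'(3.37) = 3.85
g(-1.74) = 3.05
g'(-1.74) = 9.52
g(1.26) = -15.36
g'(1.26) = -12.80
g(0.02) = -0.20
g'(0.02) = -10.12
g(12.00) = 1176.00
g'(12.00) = 350.00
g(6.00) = 48.00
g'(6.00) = 62.00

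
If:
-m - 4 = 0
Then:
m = -4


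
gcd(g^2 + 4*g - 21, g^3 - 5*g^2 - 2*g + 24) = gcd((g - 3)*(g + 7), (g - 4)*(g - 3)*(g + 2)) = g - 3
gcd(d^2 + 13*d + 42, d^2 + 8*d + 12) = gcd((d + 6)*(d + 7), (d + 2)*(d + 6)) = d + 6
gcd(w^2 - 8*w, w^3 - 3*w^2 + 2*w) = w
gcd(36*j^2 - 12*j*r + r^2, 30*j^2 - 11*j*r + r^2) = -6*j + r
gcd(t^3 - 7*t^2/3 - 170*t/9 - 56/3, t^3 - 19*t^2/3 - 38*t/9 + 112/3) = t^2 - 11*t/3 - 14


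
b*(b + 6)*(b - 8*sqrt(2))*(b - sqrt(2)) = b^4 - 9*sqrt(2)*b^3 + 6*b^3 - 54*sqrt(2)*b^2 + 16*b^2 + 96*b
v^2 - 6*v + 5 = (v - 5)*(v - 1)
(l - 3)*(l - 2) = l^2 - 5*l + 6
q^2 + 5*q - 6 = (q - 1)*(q + 6)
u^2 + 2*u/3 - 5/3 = (u - 1)*(u + 5/3)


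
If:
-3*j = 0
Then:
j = 0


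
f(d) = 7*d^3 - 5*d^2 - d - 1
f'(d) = 21*d^2 - 10*d - 1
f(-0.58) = -3.47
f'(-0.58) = 11.86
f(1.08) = 0.91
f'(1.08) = 12.69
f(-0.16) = -1.00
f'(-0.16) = 1.14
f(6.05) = 1360.05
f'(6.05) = 707.15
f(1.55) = 11.50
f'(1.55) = 33.95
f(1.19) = 2.53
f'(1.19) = 16.84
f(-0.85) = -8.06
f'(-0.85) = 22.67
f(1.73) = 18.55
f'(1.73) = 44.55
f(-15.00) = -24736.00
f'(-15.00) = 4874.00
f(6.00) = 1325.00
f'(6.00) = 695.00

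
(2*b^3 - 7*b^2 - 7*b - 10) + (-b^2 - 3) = 2*b^3 - 8*b^2 - 7*b - 13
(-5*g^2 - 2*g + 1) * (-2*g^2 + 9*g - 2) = 10*g^4 - 41*g^3 - 10*g^2 + 13*g - 2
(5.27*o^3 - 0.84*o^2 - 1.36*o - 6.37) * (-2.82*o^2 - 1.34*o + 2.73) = -14.8614*o^5 - 4.693*o^4 + 19.3479*o^3 + 17.4926*o^2 + 4.823*o - 17.3901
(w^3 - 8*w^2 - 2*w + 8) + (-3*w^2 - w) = w^3 - 11*w^2 - 3*w + 8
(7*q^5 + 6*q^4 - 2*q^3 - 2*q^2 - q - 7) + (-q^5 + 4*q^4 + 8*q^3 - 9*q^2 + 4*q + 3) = 6*q^5 + 10*q^4 + 6*q^3 - 11*q^2 + 3*q - 4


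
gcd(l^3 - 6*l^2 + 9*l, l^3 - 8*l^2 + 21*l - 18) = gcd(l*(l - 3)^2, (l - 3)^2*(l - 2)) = l^2 - 6*l + 9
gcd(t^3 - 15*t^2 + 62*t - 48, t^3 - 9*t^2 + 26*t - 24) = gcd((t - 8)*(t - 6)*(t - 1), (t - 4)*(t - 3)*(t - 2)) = 1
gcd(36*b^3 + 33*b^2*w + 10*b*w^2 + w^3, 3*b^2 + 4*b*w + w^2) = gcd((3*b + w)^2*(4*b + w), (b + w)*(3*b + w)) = 3*b + w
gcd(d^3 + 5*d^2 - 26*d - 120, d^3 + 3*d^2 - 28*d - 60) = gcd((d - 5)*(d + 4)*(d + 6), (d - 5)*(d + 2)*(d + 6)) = d^2 + d - 30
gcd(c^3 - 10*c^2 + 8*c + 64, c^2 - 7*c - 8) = c - 8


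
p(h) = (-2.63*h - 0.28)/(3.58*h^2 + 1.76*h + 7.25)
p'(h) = (-7.16*h - 1.76)*(-2.63*h - 0.28)/(3.58*h^2 + 1.76*h + 7.25)^2 - 2.63/(3.58*h^2 + 1.76*h + 7.25) = (9.4154*h^2 + 2.0048*h - 18.5747)/(12.8164*h^4 + 12.6016*h^3 + 55.0076*h^2 + 25.52*h + 52.5625)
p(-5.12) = 0.14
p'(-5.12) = 0.03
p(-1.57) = 0.29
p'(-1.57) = 0.01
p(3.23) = -0.17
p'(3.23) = 0.03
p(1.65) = -0.23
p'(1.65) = 0.03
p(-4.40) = 0.16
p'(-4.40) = 0.03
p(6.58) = -0.10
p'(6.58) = 0.01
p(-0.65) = 0.19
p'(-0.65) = -0.27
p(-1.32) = 0.29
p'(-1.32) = -0.04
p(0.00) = -0.04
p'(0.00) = -0.35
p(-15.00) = 0.05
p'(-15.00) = 0.00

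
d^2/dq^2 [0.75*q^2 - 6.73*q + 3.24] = 1.50000000000000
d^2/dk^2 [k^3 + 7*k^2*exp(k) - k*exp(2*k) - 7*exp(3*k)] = 7*k^2*exp(k) - 4*k*exp(2*k) + 28*k*exp(k) + 6*k - 63*exp(3*k) - 4*exp(2*k) + 14*exp(k)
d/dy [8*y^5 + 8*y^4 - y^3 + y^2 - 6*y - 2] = 40*y^4 + 32*y^3 - 3*y^2 + 2*y - 6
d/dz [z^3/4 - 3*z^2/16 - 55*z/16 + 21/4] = 3*z^2/4 - 3*z/8 - 55/16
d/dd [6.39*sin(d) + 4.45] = 6.39*cos(d)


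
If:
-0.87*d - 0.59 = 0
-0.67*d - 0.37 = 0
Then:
No Solution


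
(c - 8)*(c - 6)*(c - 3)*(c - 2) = c^4 - 19*c^3 + 124*c^2 - 324*c + 288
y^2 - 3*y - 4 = (y - 4)*(y + 1)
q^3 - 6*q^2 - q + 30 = (q - 5)*(q - 3)*(q + 2)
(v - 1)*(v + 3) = v^2 + 2*v - 3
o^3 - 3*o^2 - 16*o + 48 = (o - 4)*(o - 3)*(o + 4)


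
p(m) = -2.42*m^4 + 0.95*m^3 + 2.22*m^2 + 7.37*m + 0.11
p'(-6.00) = 2174.21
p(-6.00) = -3305.71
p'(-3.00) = 281.06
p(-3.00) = -223.69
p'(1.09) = 3.06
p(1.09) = 8.60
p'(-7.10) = 3584.09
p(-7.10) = -6429.95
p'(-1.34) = 29.83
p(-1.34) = -15.87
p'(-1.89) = 74.51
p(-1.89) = -43.18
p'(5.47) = -1467.37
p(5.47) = -1904.20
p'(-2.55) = 175.09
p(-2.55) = -122.32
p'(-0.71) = 9.12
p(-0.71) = -4.96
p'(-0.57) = 7.56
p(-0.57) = -3.80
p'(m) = -9.68*m^3 + 2.85*m^2 + 4.44*m + 7.37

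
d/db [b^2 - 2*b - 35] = 2*b - 2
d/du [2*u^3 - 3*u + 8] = 6*u^2 - 3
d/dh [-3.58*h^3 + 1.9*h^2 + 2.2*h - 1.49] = -10.74*h^2 + 3.8*h + 2.2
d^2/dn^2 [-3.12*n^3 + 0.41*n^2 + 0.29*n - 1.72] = 0.82 - 18.72*n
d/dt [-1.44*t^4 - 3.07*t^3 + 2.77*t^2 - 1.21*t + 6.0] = -5.76*t^3 - 9.21*t^2 + 5.54*t - 1.21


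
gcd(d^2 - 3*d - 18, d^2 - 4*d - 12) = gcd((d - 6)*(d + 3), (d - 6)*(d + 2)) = d - 6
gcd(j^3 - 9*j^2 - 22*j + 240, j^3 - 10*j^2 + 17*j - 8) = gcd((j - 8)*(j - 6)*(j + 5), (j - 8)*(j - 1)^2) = j - 8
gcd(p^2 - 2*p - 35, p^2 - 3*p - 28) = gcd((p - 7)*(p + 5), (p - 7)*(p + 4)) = p - 7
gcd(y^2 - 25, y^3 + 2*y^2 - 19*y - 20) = y + 5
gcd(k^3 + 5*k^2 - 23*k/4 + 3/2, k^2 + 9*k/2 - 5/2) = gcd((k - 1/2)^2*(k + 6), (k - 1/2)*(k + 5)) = k - 1/2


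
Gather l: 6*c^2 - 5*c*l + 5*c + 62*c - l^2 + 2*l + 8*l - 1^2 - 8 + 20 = 6*c^2 + 67*c - l^2 + l*(10 - 5*c) + 11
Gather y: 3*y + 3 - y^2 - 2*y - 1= -y^2 + y + 2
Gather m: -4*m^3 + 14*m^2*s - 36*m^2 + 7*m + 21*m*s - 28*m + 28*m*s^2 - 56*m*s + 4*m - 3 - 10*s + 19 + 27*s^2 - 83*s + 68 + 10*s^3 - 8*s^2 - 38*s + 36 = -4*m^3 + m^2*(14*s - 36) + m*(28*s^2 - 35*s - 17) + 10*s^3 + 19*s^2 - 131*s + 120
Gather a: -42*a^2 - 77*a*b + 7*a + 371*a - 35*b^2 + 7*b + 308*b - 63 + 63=-42*a^2 + a*(378 - 77*b) - 35*b^2 + 315*b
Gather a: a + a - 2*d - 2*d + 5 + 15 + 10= 2*a - 4*d + 30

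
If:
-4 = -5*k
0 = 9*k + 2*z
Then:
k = 4/5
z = -18/5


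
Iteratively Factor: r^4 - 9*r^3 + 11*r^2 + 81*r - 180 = (r + 3)*(r^3 - 12*r^2 + 47*r - 60) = (r - 4)*(r + 3)*(r^2 - 8*r + 15) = (r - 4)*(r - 3)*(r + 3)*(r - 5)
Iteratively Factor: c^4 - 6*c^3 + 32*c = (c - 4)*(c^3 - 2*c^2 - 8*c) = (c - 4)*(c + 2)*(c^2 - 4*c) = c*(c - 4)*(c + 2)*(c - 4)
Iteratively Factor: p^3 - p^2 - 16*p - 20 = (p + 2)*(p^2 - 3*p - 10) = (p - 5)*(p + 2)*(p + 2)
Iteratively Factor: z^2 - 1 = (z + 1)*(z - 1)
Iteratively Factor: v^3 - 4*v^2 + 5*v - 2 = (v - 1)*(v^2 - 3*v + 2) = (v - 2)*(v - 1)*(v - 1)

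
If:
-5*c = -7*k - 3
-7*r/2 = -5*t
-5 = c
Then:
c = -5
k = -4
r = 10*t/7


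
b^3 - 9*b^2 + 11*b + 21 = (b - 7)*(b - 3)*(b + 1)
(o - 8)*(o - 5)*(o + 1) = o^3 - 12*o^2 + 27*o + 40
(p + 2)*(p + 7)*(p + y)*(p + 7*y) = p^4 + 8*p^3*y + 9*p^3 + 7*p^2*y^2 + 72*p^2*y + 14*p^2 + 63*p*y^2 + 112*p*y + 98*y^2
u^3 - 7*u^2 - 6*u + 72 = (u - 6)*(u - 4)*(u + 3)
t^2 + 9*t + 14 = (t + 2)*(t + 7)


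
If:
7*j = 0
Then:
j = 0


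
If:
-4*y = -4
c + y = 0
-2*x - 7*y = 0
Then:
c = -1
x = -7/2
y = 1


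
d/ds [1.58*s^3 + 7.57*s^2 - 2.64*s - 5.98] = 4.74*s^2 + 15.14*s - 2.64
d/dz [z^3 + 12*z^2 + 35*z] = 3*z^2 + 24*z + 35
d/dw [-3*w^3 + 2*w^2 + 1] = w*(4 - 9*w)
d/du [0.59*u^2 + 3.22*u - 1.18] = 1.18*u + 3.22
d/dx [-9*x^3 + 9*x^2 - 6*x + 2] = -27*x^2 + 18*x - 6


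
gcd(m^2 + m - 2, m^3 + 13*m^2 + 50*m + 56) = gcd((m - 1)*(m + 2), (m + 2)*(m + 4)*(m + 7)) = m + 2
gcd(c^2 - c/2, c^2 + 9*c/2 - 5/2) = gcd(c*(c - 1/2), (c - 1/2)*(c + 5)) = c - 1/2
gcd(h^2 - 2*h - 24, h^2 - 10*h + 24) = h - 6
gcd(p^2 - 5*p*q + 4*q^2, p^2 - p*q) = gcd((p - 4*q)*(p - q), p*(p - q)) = p - q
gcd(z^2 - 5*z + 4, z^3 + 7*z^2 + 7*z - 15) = z - 1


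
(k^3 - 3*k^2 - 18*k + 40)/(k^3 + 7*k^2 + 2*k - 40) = (k - 5)/(k + 5)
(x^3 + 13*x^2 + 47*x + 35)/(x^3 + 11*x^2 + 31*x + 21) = (x + 5)/(x + 3)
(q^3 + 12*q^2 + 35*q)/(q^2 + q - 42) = q*(q + 5)/(q - 6)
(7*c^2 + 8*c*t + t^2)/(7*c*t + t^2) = (c + t)/t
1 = 1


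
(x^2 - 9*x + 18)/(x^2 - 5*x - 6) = (x - 3)/(x + 1)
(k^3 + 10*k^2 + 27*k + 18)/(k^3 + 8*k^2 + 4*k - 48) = (k^2 + 4*k + 3)/(k^2 + 2*k - 8)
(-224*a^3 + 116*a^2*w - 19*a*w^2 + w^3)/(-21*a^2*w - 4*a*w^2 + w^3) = (32*a^2 - 12*a*w + w^2)/(w*(3*a + w))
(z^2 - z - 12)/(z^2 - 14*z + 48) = (z^2 - z - 12)/(z^2 - 14*z + 48)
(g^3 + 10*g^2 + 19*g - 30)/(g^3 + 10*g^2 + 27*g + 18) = (g^2 + 4*g - 5)/(g^2 + 4*g + 3)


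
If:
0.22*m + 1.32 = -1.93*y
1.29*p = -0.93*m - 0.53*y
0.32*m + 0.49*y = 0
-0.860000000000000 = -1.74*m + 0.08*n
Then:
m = 1.27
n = 16.84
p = -0.57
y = -0.83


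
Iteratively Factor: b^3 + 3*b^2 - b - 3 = (b + 1)*(b^2 + 2*b - 3) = (b + 1)*(b + 3)*(b - 1)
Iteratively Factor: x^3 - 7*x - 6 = (x + 1)*(x^2 - x - 6) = (x + 1)*(x + 2)*(x - 3)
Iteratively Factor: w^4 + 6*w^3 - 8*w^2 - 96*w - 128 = (w - 4)*(w^3 + 10*w^2 + 32*w + 32) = (w - 4)*(w + 4)*(w^2 + 6*w + 8) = (w - 4)*(w + 4)^2*(w + 2)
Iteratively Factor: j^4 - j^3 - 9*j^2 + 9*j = (j - 1)*(j^3 - 9*j) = (j - 1)*(j + 3)*(j^2 - 3*j) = j*(j - 1)*(j + 3)*(j - 3)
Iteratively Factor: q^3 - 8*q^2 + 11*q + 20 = (q - 5)*(q^2 - 3*q - 4) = (q - 5)*(q + 1)*(q - 4)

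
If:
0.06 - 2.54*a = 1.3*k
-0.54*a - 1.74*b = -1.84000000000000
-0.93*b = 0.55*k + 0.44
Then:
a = 1.06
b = 0.73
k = -2.03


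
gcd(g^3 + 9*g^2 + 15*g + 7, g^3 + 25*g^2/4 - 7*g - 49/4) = g^2 + 8*g + 7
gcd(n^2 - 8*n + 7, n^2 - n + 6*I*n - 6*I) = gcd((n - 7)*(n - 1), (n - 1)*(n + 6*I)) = n - 1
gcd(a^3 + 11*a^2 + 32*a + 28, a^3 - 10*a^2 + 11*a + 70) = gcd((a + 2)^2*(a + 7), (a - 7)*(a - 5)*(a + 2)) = a + 2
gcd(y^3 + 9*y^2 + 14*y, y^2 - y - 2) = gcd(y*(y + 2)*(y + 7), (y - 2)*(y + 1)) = 1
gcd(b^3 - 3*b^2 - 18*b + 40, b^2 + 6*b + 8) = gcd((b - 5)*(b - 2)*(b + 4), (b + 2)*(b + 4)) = b + 4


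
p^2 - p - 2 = (p - 2)*(p + 1)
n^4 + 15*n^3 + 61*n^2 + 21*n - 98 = (n - 1)*(n + 2)*(n + 7)^2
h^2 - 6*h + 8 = (h - 4)*(h - 2)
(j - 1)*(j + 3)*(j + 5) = j^3 + 7*j^2 + 7*j - 15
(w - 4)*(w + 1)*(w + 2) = w^3 - w^2 - 10*w - 8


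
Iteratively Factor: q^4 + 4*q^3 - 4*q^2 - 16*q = (q - 2)*(q^3 + 6*q^2 + 8*q) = q*(q - 2)*(q^2 + 6*q + 8) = q*(q - 2)*(q + 2)*(q + 4)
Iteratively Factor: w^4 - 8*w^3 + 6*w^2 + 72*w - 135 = (w - 3)*(w^3 - 5*w^2 - 9*w + 45) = (w - 3)^2*(w^2 - 2*w - 15) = (w - 3)^2*(w + 3)*(w - 5)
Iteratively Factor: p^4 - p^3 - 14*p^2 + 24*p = (p + 4)*(p^3 - 5*p^2 + 6*p) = (p - 2)*(p + 4)*(p^2 - 3*p) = p*(p - 2)*(p + 4)*(p - 3)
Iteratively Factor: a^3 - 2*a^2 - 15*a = (a + 3)*(a^2 - 5*a) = (a - 5)*(a + 3)*(a)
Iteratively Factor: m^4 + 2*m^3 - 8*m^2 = (m)*(m^3 + 2*m^2 - 8*m) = m*(m - 2)*(m^2 + 4*m) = m*(m - 2)*(m + 4)*(m)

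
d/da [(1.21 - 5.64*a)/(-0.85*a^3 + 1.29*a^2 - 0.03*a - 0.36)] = (-9.588*a^3 + 10.3611*a^2 - 3.1218*a + 2.0667)/(0.7225*a^6 - 2.193*a^5 + 1.7151*a^4 + 0.5346*a^3 - 0.9279*a^2 + 0.0216*a + 0.1296)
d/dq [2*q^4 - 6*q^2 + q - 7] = 8*q^3 - 12*q + 1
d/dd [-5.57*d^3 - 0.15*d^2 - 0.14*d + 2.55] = -16.71*d^2 - 0.3*d - 0.14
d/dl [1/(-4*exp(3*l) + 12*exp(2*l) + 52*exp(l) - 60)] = (3*exp(2*l) - 6*exp(l) - 13)*exp(l)/(4*(exp(3*l) - 3*exp(2*l) - 13*exp(l) + 15)^2)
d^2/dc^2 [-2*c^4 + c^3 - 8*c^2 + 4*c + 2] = -24*c^2 + 6*c - 16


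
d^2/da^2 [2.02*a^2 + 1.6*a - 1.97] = 4.04000000000000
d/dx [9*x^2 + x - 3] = 18*x + 1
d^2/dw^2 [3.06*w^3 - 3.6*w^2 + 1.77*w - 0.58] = 18.36*w - 7.2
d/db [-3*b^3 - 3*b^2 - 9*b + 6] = -9*b^2 - 6*b - 9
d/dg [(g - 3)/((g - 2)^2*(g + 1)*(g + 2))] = (-3*g^3 + 8*g^2 + 13*g - 10)/(g^7 - 11*g^5 - 2*g^4 + 40*g^3 + 16*g^2 - 48*g - 32)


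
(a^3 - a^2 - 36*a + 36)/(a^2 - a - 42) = (a^2 - 7*a + 6)/(a - 7)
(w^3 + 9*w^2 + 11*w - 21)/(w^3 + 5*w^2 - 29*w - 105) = (w - 1)/(w - 5)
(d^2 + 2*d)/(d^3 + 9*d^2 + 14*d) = 1/(d + 7)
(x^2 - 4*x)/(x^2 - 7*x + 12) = x/(x - 3)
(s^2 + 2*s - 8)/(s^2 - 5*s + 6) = (s + 4)/(s - 3)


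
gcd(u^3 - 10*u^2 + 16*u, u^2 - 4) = u - 2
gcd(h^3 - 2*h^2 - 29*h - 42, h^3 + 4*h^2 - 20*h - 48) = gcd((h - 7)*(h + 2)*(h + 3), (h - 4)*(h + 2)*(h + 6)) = h + 2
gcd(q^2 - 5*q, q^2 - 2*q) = q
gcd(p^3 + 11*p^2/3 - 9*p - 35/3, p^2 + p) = p + 1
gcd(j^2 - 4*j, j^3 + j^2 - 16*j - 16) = j - 4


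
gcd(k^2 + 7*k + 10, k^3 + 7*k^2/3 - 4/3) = k + 2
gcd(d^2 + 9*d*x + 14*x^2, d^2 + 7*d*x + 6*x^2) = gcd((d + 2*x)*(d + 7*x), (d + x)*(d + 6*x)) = 1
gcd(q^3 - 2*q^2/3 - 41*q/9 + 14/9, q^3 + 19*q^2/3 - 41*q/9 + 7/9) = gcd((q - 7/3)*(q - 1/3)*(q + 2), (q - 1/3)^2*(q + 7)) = q - 1/3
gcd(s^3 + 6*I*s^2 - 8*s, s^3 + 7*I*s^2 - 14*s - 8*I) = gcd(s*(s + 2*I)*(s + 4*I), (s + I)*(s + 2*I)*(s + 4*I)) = s^2 + 6*I*s - 8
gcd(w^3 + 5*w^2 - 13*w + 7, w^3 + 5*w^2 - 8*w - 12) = 1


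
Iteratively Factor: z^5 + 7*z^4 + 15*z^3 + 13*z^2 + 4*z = (z + 1)*(z^4 + 6*z^3 + 9*z^2 + 4*z) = (z + 1)*(z + 4)*(z^3 + 2*z^2 + z) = z*(z + 1)*(z + 4)*(z^2 + 2*z + 1) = z*(z + 1)^2*(z + 4)*(z + 1)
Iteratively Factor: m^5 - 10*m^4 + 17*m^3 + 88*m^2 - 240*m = (m + 3)*(m^4 - 13*m^3 + 56*m^2 - 80*m) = (m - 5)*(m + 3)*(m^3 - 8*m^2 + 16*m) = (m - 5)*(m - 4)*(m + 3)*(m^2 - 4*m) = m*(m - 5)*(m - 4)*(m + 3)*(m - 4)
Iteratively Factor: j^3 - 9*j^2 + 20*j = (j - 5)*(j^2 - 4*j) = (j - 5)*(j - 4)*(j)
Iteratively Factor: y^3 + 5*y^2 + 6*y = (y + 2)*(y^2 + 3*y) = (y + 2)*(y + 3)*(y)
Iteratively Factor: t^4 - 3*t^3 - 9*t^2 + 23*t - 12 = (t - 4)*(t^3 + t^2 - 5*t + 3) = (t - 4)*(t - 1)*(t^2 + 2*t - 3) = (t - 4)*(t - 1)^2*(t + 3)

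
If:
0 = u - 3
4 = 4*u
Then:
No Solution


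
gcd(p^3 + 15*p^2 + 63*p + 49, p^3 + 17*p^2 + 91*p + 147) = p^2 + 14*p + 49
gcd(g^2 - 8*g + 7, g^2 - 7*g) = g - 7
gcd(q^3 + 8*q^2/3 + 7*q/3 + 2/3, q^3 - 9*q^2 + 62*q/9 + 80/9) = q + 2/3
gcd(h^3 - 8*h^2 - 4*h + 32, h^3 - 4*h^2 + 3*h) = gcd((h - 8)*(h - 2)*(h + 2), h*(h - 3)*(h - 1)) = 1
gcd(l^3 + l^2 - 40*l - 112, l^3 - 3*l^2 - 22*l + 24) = l + 4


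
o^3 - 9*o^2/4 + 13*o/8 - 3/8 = (o - 1)*(o - 3/4)*(o - 1/2)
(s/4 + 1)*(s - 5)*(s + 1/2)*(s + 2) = s^4/4 + 3*s^3/8 - 43*s^2/8 - 51*s/4 - 5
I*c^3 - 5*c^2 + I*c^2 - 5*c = c*(c + 5*I)*(I*c + I)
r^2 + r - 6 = (r - 2)*(r + 3)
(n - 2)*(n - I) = n^2 - 2*n - I*n + 2*I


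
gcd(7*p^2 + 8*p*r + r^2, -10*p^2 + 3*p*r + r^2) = 1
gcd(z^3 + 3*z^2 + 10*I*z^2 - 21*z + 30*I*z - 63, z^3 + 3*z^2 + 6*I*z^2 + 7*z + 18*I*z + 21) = z^2 + z*(3 + 7*I) + 21*I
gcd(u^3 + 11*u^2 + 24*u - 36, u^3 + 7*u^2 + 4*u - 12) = u^2 + 5*u - 6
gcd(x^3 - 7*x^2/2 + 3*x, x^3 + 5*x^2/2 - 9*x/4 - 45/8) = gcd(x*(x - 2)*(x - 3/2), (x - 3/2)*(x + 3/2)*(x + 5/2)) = x - 3/2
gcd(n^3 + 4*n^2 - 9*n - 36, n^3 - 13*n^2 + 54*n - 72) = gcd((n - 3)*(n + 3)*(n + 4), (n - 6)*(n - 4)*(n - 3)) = n - 3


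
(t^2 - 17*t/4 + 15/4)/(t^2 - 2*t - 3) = (t - 5/4)/(t + 1)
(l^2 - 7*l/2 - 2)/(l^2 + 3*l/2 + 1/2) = (l - 4)/(l + 1)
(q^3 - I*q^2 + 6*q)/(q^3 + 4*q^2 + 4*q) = (q^2 - I*q + 6)/(q^2 + 4*q + 4)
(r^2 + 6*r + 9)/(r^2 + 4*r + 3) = (r + 3)/(r + 1)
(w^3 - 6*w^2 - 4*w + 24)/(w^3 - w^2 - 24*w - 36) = (w - 2)/(w + 3)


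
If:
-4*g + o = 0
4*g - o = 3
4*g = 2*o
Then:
No Solution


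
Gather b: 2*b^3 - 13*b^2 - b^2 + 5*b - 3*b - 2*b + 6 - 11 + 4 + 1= 2*b^3 - 14*b^2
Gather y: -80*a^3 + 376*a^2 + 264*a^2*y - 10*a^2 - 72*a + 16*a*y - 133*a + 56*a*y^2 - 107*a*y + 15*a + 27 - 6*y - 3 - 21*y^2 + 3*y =-80*a^3 + 366*a^2 - 190*a + y^2*(56*a - 21) + y*(264*a^2 - 91*a - 3) + 24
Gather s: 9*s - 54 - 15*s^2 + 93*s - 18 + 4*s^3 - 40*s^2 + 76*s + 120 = 4*s^3 - 55*s^2 + 178*s + 48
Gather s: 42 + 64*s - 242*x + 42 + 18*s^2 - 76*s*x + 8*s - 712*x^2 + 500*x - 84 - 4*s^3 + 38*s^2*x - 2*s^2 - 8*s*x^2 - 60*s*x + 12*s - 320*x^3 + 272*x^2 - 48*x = -4*s^3 + s^2*(38*x + 16) + s*(-8*x^2 - 136*x + 84) - 320*x^3 - 440*x^2 + 210*x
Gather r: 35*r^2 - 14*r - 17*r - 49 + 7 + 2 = 35*r^2 - 31*r - 40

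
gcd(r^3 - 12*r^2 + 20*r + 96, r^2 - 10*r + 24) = r - 6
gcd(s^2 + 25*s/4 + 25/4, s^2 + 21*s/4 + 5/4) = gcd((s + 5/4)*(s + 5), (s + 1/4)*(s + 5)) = s + 5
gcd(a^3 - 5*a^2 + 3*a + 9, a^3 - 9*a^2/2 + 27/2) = a^2 - 6*a + 9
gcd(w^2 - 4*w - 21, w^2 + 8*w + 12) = 1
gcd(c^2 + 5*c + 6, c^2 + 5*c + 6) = c^2 + 5*c + 6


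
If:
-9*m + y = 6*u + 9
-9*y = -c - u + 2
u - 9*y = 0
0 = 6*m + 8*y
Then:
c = 2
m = 12/41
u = -81/41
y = -9/41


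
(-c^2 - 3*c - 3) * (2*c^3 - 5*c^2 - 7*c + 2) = -2*c^5 - c^4 + 16*c^3 + 34*c^2 + 15*c - 6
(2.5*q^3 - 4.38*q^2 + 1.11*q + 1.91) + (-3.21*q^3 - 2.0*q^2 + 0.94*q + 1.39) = -0.71*q^3 - 6.38*q^2 + 2.05*q + 3.3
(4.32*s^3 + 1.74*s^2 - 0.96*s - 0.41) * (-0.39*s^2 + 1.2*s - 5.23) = -1.6848*s^5 + 4.5054*s^4 - 20.1312*s^3 - 10.0923*s^2 + 4.5288*s + 2.1443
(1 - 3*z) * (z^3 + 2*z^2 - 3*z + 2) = -3*z^4 - 5*z^3 + 11*z^2 - 9*z + 2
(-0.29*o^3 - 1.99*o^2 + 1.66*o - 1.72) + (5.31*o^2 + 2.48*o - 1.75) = -0.29*o^3 + 3.32*o^2 + 4.14*o - 3.47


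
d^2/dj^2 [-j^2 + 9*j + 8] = -2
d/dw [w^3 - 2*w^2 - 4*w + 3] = 3*w^2 - 4*w - 4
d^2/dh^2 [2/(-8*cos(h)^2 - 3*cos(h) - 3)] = 2*(256*sin(h)^4 - 41*sin(h)^2 - 99*cos(h) + 18*cos(3*h) - 185)/(-8*sin(h)^2 + 3*cos(h) + 11)^3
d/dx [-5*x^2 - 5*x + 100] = -10*x - 5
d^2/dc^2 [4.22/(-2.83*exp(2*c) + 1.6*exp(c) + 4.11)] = (4.22*(5.66*exp(c) - 1.6)*(11.32*exp(c) - 3.2)*exp(c) + (47.7704*exp(c) - 6.752)*(-2.83*exp(2*c) + 1.6*exp(c) + 4.11))*exp(c)/(-2.83*exp(2*c) + 1.6*exp(c) + 4.11)^3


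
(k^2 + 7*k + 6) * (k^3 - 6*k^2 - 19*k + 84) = k^5 + k^4 - 55*k^3 - 85*k^2 + 474*k + 504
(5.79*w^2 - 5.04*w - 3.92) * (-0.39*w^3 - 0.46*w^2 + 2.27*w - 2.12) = -2.2581*w^5 - 0.6978*w^4 + 16.9905*w^3 - 21.9124*w^2 + 1.7864*w + 8.3104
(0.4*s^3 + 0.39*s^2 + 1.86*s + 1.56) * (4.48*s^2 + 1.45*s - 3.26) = 1.792*s^5 + 2.3272*s^4 + 7.5943*s^3 + 8.4144*s^2 - 3.8016*s - 5.0856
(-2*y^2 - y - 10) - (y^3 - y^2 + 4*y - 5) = -y^3 - y^2 - 5*y - 5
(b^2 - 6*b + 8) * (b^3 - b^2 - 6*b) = b^5 - 7*b^4 + 8*b^3 + 28*b^2 - 48*b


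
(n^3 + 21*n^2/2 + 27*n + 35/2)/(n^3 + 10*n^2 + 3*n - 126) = (2*n^2 + 7*n + 5)/(2*(n^2 + 3*n - 18))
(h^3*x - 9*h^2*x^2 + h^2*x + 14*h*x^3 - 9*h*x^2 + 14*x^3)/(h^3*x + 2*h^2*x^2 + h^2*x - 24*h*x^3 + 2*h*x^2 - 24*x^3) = (-h^2 + 9*h*x - 14*x^2)/(-h^2 - 2*h*x + 24*x^2)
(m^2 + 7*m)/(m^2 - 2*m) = (m + 7)/(m - 2)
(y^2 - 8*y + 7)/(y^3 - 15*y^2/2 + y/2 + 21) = 2*(y - 1)/(2*y^2 - y - 6)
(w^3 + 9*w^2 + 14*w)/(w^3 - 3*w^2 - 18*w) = (w^2 + 9*w + 14)/(w^2 - 3*w - 18)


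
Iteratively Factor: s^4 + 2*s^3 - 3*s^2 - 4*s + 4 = (s - 1)*(s^3 + 3*s^2 - 4) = (s - 1)^2*(s^2 + 4*s + 4) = (s - 1)^2*(s + 2)*(s + 2)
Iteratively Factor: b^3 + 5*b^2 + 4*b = (b + 4)*(b^2 + b) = b*(b + 4)*(b + 1)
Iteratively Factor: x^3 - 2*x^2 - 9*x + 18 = (x - 3)*(x^2 + x - 6) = (x - 3)*(x - 2)*(x + 3)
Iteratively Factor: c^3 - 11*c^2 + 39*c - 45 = (c - 5)*(c^2 - 6*c + 9) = (c - 5)*(c - 3)*(c - 3)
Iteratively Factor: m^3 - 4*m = (m)*(m^2 - 4) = m*(m + 2)*(m - 2)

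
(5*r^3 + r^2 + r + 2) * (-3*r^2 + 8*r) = -15*r^5 + 37*r^4 + 5*r^3 + 2*r^2 + 16*r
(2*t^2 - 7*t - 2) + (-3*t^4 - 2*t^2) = -3*t^4 - 7*t - 2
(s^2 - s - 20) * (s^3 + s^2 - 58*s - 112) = s^5 - 79*s^3 - 74*s^2 + 1272*s + 2240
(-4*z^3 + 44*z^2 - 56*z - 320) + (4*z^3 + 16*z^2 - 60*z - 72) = 60*z^2 - 116*z - 392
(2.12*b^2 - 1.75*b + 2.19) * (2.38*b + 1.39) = 5.0456*b^3 - 1.2182*b^2 + 2.7797*b + 3.0441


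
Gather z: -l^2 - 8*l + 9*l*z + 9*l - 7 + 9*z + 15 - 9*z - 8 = -l^2 + 9*l*z + l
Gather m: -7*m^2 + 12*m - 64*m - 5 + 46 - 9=-7*m^2 - 52*m + 32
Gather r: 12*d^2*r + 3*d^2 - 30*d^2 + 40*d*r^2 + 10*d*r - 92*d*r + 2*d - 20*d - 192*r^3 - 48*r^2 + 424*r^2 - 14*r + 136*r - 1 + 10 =-27*d^2 - 18*d - 192*r^3 + r^2*(40*d + 376) + r*(12*d^2 - 82*d + 122) + 9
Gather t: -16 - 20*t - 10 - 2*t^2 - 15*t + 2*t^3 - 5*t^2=2*t^3 - 7*t^2 - 35*t - 26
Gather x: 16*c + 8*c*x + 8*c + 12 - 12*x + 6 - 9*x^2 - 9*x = 24*c - 9*x^2 + x*(8*c - 21) + 18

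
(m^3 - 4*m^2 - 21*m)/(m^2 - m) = (m^2 - 4*m - 21)/(m - 1)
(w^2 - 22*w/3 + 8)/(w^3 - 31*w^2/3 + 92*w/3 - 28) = (3*w - 4)/(3*w^2 - 13*w + 14)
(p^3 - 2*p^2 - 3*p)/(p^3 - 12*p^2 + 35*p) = (p^2 - 2*p - 3)/(p^2 - 12*p + 35)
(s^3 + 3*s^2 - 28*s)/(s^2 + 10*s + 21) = s*(s - 4)/(s + 3)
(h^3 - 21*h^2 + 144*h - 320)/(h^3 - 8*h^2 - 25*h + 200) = (h - 8)/(h + 5)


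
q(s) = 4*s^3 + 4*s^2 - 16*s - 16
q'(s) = 12*s^2 + 8*s - 16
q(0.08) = -17.25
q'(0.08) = -15.28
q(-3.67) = -101.13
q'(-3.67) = 116.27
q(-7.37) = -1282.07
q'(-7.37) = 576.84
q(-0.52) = -7.16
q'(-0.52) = -16.92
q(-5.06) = -350.84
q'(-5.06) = 250.76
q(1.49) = -17.73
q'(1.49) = 22.56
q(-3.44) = -76.46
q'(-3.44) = 98.48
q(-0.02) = -15.68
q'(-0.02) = -16.16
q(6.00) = 896.00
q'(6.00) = 464.00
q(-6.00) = -640.00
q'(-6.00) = 368.00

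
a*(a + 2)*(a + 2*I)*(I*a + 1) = I*a^4 - a^3 + 2*I*a^3 - 2*a^2 + 2*I*a^2 + 4*I*a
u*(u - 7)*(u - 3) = u^3 - 10*u^2 + 21*u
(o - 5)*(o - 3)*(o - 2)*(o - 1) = o^4 - 11*o^3 + 41*o^2 - 61*o + 30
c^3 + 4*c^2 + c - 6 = (c - 1)*(c + 2)*(c + 3)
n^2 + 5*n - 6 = (n - 1)*(n + 6)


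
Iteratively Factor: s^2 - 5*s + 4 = (s - 4)*(s - 1)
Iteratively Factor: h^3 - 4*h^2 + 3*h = (h)*(h^2 - 4*h + 3) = h*(h - 3)*(h - 1)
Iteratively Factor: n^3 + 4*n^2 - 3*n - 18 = (n + 3)*(n^2 + n - 6) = (n + 3)^2*(n - 2)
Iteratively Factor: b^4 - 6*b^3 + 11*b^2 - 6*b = (b - 3)*(b^3 - 3*b^2 + 2*b) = b*(b - 3)*(b^2 - 3*b + 2) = b*(b - 3)*(b - 2)*(b - 1)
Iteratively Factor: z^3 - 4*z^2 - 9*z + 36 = (z - 4)*(z^2 - 9) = (z - 4)*(z + 3)*(z - 3)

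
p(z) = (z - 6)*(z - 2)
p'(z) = 2*z - 8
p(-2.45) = 37.60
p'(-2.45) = -12.90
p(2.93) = -2.86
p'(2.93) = -2.14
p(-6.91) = 115.03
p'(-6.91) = -21.82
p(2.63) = -2.12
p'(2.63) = -2.74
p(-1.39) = 25.05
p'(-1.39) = -10.78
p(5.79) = -0.80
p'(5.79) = 3.58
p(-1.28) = 23.88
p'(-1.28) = -10.56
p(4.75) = -3.44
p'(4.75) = 1.50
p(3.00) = -3.00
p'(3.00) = -2.00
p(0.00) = 12.00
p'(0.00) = -8.00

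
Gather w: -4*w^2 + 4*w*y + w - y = -4*w^2 + w*(4*y + 1) - y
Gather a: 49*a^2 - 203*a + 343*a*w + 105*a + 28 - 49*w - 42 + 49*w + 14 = 49*a^2 + a*(343*w - 98)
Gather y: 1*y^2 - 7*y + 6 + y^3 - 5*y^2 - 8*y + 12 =y^3 - 4*y^2 - 15*y + 18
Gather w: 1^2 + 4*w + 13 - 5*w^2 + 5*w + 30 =-5*w^2 + 9*w + 44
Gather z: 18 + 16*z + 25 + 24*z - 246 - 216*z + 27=-176*z - 176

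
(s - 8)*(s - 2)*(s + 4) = s^3 - 6*s^2 - 24*s + 64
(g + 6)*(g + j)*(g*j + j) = g^3*j + g^2*j^2 + 7*g^2*j + 7*g*j^2 + 6*g*j + 6*j^2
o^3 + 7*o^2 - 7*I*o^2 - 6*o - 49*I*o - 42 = (o + 7)*(o - 6*I)*(o - I)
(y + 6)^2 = y^2 + 12*y + 36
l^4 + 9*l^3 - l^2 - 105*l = l*(l - 3)*(l + 5)*(l + 7)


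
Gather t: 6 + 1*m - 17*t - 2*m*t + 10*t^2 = m + 10*t^2 + t*(-2*m - 17) + 6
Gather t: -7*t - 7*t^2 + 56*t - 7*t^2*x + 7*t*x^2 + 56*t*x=t^2*(-7*x - 7) + t*(7*x^2 + 56*x + 49)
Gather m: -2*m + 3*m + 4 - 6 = m - 2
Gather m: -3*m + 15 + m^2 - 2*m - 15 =m^2 - 5*m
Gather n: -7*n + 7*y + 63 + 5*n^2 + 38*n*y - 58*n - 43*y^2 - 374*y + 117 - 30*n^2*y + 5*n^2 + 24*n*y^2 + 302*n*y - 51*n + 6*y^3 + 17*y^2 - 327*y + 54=n^2*(10 - 30*y) + n*(24*y^2 + 340*y - 116) + 6*y^3 - 26*y^2 - 694*y + 234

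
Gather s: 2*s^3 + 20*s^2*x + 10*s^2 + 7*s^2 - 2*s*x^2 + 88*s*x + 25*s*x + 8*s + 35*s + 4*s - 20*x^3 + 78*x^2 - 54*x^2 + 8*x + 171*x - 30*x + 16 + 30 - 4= 2*s^3 + s^2*(20*x + 17) + s*(-2*x^2 + 113*x + 47) - 20*x^3 + 24*x^2 + 149*x + 42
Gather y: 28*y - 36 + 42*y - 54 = 70*y - 90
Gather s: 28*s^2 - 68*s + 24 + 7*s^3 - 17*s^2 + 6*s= 7*s^3 + 11*s^2 - 62*s + 24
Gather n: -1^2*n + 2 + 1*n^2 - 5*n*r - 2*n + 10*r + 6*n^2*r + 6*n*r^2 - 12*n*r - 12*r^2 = n^2*(6*r + 1) + n*(6*r^2 - 17*r - 3) - 12*r^2 + 10*r + 2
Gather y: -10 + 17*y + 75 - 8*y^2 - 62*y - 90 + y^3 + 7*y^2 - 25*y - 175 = y^3 - y^2 - 70*y - 200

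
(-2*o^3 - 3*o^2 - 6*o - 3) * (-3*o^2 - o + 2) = 6*o^5 + 11*o^4 + 17*o^3 + 9*o^2 - 9*o - 6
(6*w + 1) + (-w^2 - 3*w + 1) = -w^2 + 3*w + 2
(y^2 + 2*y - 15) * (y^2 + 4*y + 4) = y^4 + 6*y^3 - 3*y^2 - 52*y - 60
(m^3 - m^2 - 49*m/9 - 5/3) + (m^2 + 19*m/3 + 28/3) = m^3 + 8*m/9 + 23/3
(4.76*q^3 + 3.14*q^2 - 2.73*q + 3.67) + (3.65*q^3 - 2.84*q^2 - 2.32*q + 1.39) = 8.41*q^3 + 0.3*q^2 - 5.05*q + 5.06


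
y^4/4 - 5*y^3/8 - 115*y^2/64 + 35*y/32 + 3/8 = (y/4 + 1/2)*(y - 4)*(y - 3/4)*(y + 1/4)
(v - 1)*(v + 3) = v^2 + 2*v - 3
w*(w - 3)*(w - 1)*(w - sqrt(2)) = w^4 - 4*w^3 - sqrt(2)*w^3 + 3*w^2 + 4*sqrt(2)*w^2 - 3*sqrt(2)*w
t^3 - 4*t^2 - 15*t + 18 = (t - 6)*(t - 1)*(t + 3)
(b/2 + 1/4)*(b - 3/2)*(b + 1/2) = b^3/2 - b^2/4 - 5*b/8 - 3/16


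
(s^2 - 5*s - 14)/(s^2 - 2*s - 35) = (s + 2)/(s + 5)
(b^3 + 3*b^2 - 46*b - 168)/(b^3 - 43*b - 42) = (b + 4)/(b + 1)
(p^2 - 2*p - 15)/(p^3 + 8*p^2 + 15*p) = (p - 5)/(p*(p + 5))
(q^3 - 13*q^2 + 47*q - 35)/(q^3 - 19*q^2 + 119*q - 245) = (q - 1)/(q - 7)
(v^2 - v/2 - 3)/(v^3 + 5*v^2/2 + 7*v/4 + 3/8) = 4*(v - 2)/(4*v^2 + 4*v + 1)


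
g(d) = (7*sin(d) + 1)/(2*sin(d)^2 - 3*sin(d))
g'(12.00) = 0.20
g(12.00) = -1.26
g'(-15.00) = 0.03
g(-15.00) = -1.27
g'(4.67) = 0.01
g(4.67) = -1.20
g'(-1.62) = 0.01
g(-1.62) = -1.20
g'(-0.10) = 31.79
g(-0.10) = 0.94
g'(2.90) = -3.31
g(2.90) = -4.43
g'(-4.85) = -1.98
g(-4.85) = -7.86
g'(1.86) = 3.62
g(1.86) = -7.43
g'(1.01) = -4.53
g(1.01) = -6.26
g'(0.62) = -2.89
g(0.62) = -4.75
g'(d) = (-4*sin(d)*cos(d) + 3*cos(d))*(7*sin(d) + 1)/(2*sin(d)^2 - 3*sin(d))^2 + 7*cos(d)/(2*sin(d)^2 - 3*sin(d)) = (-14*cos(d) - 4/tan(d) + 3*cos(d)/sin(d)^2)/(2*sin(d) - 3)^2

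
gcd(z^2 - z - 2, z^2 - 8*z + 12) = z - 2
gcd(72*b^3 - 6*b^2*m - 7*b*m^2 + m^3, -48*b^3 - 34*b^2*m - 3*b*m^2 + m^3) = 3*b + m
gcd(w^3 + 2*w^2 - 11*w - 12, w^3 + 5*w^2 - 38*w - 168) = w + 4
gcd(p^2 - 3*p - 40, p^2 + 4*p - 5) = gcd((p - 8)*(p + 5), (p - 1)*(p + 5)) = p + 5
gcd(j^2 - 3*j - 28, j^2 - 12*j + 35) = j - 7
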